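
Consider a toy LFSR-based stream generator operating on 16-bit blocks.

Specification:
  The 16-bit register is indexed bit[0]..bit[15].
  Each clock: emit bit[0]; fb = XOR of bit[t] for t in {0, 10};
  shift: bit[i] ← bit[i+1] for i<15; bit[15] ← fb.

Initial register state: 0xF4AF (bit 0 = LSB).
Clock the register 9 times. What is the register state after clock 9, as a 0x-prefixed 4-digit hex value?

0x097A

reg_0 = 0xF4AF
clock 1: out=1, reg = 0x7A57
clock 2: out=1, reg = 0xBD2B
clock 3: out=1, reg = 0x5E95
clock 4: out=1, reg = 0x2F4A
clock 5: out=0, reg = 0x97A5
clock 6: out=1, reg = 0x4BD2
clock 7: out=0, reg = 0x25E9
clock 8: out=1, reg = 0x12F4
clock 9: out=0, reg = 0x097A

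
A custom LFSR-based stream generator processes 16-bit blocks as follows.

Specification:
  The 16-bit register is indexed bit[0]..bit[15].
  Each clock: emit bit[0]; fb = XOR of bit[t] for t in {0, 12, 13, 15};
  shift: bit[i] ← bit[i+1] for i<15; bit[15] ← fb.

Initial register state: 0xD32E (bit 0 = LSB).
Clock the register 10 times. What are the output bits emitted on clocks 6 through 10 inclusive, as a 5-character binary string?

10011

reg_0 = 0xD32E
clock 1: out=0, reg = 0x6997
clock 2: out=1, reg = 0x34CB
clock 3: out=1, reg = 0x9A65
clock 4: out=1, reg = 0xCD32
clock 5: out=0, reg = 0xE699
clock 6: out=1, reg = 0xF34C
clock 7: out=0, reg = 0xF9A6
clock 8: out=0, reg = 0xFCD3
clock 9: out=1, reg = 0x7E69
clock 10: out=1, reg = 0xBF34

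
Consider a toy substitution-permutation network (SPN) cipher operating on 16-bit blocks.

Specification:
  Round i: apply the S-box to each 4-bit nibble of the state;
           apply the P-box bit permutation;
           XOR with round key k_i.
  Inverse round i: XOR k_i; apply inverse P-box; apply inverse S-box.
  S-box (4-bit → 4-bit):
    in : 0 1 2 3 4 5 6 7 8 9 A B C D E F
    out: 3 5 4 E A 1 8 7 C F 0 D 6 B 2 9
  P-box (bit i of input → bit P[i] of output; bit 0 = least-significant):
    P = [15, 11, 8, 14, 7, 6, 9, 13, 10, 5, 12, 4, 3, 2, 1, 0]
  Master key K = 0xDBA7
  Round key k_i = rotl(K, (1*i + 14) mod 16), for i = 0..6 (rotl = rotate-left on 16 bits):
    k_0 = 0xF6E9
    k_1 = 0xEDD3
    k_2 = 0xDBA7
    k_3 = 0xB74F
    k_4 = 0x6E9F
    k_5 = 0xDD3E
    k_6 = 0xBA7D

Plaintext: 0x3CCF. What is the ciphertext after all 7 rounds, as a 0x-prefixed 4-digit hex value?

s_0 = plaintext = 0x3CCF
s_1 = Round(s_0, k_0) = 0x248E
s_2 = Round(s_1, k_1) = 0xC7E1
s_3 = Round(s_2, k_2) = 0x4EC1
s_4 = Round(s_3, k_3) = 0x342A
s_5 = Round(s_4, k_4) = 0x6CA8
s_6 = Round(s_5, k_5) = 0x8C1F
s_7 = Round(s_6, k_6) = 0x68DE

0x68DE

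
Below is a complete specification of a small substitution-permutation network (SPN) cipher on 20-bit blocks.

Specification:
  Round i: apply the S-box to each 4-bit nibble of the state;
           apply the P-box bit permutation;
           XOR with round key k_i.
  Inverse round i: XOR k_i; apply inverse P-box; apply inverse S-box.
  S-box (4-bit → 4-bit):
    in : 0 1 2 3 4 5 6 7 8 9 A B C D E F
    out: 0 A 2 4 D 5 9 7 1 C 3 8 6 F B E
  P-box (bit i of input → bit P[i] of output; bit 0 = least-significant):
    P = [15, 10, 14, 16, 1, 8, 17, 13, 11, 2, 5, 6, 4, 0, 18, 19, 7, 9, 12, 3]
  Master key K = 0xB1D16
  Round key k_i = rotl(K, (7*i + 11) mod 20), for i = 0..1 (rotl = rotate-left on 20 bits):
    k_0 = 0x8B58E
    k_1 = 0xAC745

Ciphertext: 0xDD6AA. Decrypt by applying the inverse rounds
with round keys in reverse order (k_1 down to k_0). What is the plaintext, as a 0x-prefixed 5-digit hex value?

0x7DDB3

s_0 = ciphertext = 0xDD6AA
s_1 = InvRound(s_0, k_1) = 0x4CF7B
s_2 = InvRound(s_1, k_0) = 0x7DDB3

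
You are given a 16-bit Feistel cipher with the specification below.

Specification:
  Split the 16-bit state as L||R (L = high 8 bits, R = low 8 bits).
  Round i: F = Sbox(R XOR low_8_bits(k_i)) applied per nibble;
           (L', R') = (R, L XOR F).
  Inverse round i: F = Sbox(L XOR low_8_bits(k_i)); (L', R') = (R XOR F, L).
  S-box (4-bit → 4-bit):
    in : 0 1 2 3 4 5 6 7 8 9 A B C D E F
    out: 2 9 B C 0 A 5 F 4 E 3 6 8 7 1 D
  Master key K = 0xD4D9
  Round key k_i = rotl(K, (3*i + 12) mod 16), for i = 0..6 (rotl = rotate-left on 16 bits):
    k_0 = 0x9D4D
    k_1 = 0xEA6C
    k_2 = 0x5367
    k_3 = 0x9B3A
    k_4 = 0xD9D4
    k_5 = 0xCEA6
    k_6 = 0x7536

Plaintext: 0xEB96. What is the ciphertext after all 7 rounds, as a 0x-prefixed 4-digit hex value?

s_0 = plaintext = 0xEB96
s_1 = Round(s_0, k_0) = 0x969D
s_2 = Round(s_1, k_1) = 0x9D4F
s_3 = Round(s_2, k_2) = 0x4F29
s_4 = Round(s_3, k_3) = 0x29D3
s_5 = Round(s_4, k_4) = 0xD306
s_6 = Round(s_5, k_5) = 0x06E1
s_7 = Round(s_6, k_6) = 0xE179

0xE179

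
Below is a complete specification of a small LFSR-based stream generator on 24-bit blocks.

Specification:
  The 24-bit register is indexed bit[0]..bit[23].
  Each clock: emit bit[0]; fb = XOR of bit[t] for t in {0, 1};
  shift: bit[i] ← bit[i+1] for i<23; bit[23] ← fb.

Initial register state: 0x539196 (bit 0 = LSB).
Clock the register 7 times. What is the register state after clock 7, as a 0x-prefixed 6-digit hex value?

reg_0 = 0x539196
clock 1: out=0, reg = 0xA9C8CB
clock 2: out=1, reg = 0x54E465
clock 3: out=1, reg = 0xAA7232
clock 4: out=0, reg = 0xD53919
clock 5: out=1, reg = 0xEA9C8C
clock 6: out=0, reg = 0x754E46
clock 7: out=0, reg = 0xBAA723

0xBAA723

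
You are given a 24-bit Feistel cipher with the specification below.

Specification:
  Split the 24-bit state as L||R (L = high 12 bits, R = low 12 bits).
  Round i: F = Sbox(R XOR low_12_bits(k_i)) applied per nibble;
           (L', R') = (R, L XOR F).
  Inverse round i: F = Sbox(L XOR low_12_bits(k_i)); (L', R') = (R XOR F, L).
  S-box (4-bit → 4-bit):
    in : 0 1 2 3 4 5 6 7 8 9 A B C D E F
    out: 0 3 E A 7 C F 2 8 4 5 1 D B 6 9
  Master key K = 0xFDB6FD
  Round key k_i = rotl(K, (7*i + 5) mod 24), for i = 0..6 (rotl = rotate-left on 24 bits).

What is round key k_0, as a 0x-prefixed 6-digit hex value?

K = 0xFDB6FD
k_0 = rotl(K, (7*0+5) mod 24) = rotl(K, 5) = 0xB6DFBF

0xB6DFBF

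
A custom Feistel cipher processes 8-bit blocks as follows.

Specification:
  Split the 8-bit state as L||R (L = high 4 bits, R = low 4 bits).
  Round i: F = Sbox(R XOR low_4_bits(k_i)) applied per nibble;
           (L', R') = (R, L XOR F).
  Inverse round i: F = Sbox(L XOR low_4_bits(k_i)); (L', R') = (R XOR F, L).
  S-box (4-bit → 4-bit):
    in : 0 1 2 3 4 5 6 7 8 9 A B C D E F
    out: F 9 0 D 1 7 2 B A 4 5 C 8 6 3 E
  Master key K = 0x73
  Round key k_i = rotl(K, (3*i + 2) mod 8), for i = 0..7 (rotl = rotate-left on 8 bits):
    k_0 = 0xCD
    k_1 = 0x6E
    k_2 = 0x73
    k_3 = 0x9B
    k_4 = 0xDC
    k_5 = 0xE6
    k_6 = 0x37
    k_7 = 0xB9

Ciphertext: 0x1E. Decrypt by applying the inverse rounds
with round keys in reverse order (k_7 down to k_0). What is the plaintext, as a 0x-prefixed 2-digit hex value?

s_0 = ciphertext = 0x1E
s_1 = InvRound(s_0, k_7) = 0x41
s_2 = InvRound(s_1, k_6) = 0xC4
s_3 = InvRound(s_2, k_5) = 0x1C
s_4 = InvRound(s_3, k_4) = 0xA1
s_5 = InvRound(s_4, k_3) = 0x8A
s_6 = InvRound(s_5, k_2) = 0x68
s_7 = InvRound(s_6, k_1) = 0x26
s_8 = InvRound(s_7, k_0) = 0x82

0x82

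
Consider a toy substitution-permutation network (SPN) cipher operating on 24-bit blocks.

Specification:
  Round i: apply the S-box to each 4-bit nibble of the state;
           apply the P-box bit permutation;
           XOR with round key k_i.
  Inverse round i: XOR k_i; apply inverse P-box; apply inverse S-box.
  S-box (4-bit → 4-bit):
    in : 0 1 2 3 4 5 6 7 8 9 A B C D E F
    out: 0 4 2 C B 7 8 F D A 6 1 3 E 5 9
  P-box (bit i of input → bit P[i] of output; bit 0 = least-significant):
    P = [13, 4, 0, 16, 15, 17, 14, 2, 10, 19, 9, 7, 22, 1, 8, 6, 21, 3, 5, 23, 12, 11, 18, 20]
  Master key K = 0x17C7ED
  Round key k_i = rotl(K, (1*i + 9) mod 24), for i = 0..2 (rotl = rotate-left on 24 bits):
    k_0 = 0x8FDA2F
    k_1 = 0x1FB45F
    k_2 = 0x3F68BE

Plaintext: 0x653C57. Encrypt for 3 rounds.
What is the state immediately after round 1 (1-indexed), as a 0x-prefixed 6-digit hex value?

0xB43F56

s_0 = plaintext = 0x653C57
s_1 = Round(s_0, k_0) = 0xB43F56
s_2 = Round(s_1, k_1) = 0xBC6197
s_3 = Round(s_2, k_2) = 0x1C5AE3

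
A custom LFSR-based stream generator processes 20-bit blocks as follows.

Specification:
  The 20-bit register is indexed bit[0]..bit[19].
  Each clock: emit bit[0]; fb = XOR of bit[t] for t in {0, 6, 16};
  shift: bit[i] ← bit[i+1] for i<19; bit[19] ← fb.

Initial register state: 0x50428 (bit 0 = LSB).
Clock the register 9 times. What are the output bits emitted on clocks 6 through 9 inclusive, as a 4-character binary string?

reg_0 = 0x50428
clock 1: out=0, reg = 0xA8214
clock 2: out=0, reg = 0x5410A
clock 3: out=0, reg = 0xAA085
clock 4: out=1, reg = 0xD5042
clock 5: out=0, reg = 0x6A821
clock 6: out=1, reg = 0xB5410
clock 7: out=0, reg = 0xDAA08
clock 8: out=0, reg = 0xED504
clock 9: out=0, reg = 0x76A82

1000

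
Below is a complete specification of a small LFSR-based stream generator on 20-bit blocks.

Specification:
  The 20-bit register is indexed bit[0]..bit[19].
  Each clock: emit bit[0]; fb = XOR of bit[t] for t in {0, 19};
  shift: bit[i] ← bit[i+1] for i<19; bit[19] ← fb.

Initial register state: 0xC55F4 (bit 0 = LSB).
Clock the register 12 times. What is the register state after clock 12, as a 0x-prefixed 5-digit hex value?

0x353C5

reg_0 = 0xC55F4
clock 1: out=0, reg = 0xE2AFA
clock 2: out=0, reg = 0xF157D
clock 3: out=1, reg = 0x78ABE
clock 4: out=0, reg = 0x3C55F
clock 5: out=1, reg = 0x9E2AF
clock 6: out=1, reg = 0x4F157
clock 7: out=1, reg = 0xA78AB
clock 8: out=1, reg = 0x53C55
clock 9: out=1, reg = 0xA9E2A
clock 10: out=0, reg = 0xD4F15
clock 11: out=1, reg = 0x6A78A
clock 12: out=0, reg = 0x353C5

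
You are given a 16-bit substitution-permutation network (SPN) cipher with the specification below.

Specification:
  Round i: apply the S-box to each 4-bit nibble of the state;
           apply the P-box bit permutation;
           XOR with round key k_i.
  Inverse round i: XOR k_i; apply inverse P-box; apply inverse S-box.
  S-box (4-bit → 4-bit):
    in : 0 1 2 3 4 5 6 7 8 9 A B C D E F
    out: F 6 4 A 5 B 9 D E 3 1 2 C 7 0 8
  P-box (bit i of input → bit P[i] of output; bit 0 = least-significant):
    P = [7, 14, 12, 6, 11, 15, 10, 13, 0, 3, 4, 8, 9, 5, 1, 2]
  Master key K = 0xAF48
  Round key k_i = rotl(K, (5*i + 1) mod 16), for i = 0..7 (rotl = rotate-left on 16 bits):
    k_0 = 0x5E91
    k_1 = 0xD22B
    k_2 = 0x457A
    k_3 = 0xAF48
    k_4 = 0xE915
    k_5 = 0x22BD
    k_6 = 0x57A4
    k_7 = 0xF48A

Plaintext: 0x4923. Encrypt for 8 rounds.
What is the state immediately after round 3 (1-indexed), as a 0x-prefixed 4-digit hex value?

0x9E5E

s_0 = plaintext = 0x4923
s_1 = Round(s_0, k_0) = 0x18DA
s_2 = Round(s_1, k_1) = 0x5F91
s_3 = Round(s_2, k_2) = 0x9E5E
s_4 = Round(s_3, k_3) = 0x0568
s_5 = Round(s_4, k_4) = 0x927A
s_6 = Round(s_5, k_5) = 0x0C0D
s_7 = Round(s_6, k_6) = 0xA812
s_8 = Round(s_7, k_7) = 0x6392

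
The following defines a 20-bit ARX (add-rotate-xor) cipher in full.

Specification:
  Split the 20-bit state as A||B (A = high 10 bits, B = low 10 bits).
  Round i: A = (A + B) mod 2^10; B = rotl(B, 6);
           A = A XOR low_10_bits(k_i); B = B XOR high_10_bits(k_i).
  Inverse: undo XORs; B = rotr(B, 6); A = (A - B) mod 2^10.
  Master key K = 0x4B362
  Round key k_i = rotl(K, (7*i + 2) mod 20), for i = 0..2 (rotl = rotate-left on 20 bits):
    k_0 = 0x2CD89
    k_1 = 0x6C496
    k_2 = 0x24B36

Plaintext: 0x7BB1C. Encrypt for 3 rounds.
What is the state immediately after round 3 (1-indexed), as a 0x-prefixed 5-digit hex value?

s_0 = plaintext = 0x7BB1C
s_1 = Round(s_0, k_0) = 0x20F82
s_2 = Round(s_1, k_1) = 0x24D09
s_3 = Round(s_2, k_2) = 0xAAAC2

0xAAAC2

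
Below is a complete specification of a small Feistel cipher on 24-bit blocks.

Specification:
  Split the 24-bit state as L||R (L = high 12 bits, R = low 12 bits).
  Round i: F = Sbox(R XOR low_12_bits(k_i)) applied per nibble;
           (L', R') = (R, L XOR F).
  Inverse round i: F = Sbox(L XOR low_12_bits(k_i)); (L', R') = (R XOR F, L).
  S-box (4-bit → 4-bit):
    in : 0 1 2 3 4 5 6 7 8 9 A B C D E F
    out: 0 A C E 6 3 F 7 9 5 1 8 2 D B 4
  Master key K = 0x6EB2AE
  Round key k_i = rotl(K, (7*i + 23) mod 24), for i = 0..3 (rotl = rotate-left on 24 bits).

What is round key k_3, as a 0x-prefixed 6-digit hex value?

K = 0x6EB2AE
k_0 = rotl(K, (7*0+23) mod 24) = rotl(K, 23) = 0x375957
k_1 = rotl(K, (7*1+23) mod 24) = rotl(K, 6) = 0xACAB9B
k_2 = rotl(K, (7*2+23) mod 24) = rotl(K, 13) = 0x55CDD6
k_3 = rotl(K, (7*3+23) mod 24) = rotl(K, 20) = 0xE6EB2A

0xE6EB2A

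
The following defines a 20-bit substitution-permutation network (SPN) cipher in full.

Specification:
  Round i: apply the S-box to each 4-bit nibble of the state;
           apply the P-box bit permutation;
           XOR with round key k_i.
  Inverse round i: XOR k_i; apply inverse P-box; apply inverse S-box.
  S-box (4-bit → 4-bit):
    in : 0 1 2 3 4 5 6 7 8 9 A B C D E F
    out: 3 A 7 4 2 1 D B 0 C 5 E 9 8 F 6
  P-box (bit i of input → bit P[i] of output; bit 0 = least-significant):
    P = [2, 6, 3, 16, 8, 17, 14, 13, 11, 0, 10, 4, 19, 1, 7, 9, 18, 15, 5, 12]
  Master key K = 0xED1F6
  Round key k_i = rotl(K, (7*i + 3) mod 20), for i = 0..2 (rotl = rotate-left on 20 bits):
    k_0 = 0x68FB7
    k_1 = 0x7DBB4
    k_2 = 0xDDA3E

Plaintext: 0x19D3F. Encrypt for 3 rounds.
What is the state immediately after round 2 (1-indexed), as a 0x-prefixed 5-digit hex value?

s_0 = plaintext = 0x19D3F
s_1 = Round(s_0, k_0) = 0x65D6F
s_2 = Round(s_1, k_1) = 0xBAACC
s_3 = Round(s_2, k_2) = 0x4679A

0xBAACC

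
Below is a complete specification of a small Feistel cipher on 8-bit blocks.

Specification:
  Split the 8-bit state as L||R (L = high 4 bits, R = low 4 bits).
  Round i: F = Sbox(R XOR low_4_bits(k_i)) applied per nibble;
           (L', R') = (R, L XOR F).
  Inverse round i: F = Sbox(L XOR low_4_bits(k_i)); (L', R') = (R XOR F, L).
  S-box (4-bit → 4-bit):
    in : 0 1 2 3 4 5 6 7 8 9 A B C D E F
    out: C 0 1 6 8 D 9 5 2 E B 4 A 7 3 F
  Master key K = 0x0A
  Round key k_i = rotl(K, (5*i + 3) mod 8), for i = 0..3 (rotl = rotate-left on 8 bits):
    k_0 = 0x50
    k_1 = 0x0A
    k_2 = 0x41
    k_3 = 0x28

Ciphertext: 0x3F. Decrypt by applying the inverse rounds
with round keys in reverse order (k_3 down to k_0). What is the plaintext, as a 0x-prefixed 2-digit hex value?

s_0 = ciphertext = 0x3F
s_1 = InvRound(s_0, k_3) = 0xB3
s_2 = InvRound(s_1, k_2) = 0x8B
s_3 = InvRound(s_2, k_1) = 0xA8
s_4 = InvRound(s_3, k_0) = 0x3A

0x3A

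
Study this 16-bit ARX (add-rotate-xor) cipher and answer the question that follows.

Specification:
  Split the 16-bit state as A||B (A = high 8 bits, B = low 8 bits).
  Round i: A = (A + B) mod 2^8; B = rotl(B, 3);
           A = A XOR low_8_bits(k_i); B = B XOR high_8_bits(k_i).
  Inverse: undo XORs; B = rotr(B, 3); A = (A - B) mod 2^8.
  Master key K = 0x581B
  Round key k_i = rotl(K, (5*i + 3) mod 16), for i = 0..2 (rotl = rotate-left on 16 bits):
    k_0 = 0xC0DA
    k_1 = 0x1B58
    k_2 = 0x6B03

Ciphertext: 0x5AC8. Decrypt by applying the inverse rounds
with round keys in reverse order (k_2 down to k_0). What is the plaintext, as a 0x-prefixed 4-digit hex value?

s_0 = ciphertext = 0x5AC8
s_1 = InvRound(s_0, k_2) = 0xE574
s_2 = InvRound(s_1, k_1) = 0xD0ED
s_3 = InvRound(s_2, k_0) = 0x65A5

0x65A5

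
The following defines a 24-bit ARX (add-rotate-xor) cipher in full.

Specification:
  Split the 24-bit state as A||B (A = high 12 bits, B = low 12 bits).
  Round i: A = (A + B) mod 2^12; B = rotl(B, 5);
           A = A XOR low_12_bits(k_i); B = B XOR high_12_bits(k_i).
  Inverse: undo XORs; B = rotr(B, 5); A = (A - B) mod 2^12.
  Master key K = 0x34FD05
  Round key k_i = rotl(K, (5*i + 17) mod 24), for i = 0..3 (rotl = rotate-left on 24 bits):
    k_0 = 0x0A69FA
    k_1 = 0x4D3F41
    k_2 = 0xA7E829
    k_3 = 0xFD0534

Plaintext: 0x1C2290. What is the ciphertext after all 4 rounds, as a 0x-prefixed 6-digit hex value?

0x19C829

s_0 = plaintext = 0x1C2290
s_1 = Round(s_0, k_0) = 0xDA82A3
s_2 = Round(s_1, k_1) = 0xF0A0B6
s_3 = Round(s_2, k_2) = 0x7E9CBF
s_4 = Round(s_3, k_3) = 0x19C829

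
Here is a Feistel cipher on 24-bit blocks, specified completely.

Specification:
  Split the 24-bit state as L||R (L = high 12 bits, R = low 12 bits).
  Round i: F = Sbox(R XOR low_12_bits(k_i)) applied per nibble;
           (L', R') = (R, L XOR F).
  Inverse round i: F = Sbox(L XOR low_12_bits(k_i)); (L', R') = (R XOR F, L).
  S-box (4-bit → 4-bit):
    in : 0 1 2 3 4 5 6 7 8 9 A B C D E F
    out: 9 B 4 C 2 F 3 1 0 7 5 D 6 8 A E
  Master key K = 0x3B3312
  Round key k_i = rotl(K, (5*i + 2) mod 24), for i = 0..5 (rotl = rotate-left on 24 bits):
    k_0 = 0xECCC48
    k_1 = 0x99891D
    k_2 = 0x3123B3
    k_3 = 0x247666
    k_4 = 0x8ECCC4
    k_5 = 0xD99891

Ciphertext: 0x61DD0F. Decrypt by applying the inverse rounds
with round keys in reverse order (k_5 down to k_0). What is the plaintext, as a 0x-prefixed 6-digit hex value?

0x65FD58

s_0 = ciphertext = 0x61DD0F
s_1 = InvRound(s_0, k_5) = 0x70961D
s_2 = InvRound(s_1, k_4) = 0xB75709
s_3 = InvRound(s_2, k_3) = 0xFB5B75
s_4 = InvRound(s_3, k_2) = 0xDE6FB5
s_5 = InvRound(s_4, k_1) = 0xD58DE6
s_6 = InvRound(s_5, k_0) = 0x65FD58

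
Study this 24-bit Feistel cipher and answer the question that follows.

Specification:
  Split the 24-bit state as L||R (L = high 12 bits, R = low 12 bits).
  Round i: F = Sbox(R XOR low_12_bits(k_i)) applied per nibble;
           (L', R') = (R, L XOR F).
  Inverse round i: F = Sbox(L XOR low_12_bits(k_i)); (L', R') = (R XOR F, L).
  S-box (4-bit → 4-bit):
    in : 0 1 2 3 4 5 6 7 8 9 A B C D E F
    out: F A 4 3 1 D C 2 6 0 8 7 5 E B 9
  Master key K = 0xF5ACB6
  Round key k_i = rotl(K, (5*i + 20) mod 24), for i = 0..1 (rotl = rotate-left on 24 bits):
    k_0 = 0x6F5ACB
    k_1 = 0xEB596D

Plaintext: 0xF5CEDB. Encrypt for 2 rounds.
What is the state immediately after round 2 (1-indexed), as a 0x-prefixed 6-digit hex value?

0xEF3CD0

s_0 = plaintext = 0xF5CEDB
s_1 = Round(s_0, k_0) = 0xEDBEF3
s_2 = Round(s_1, k_1) = 0xEF3CD0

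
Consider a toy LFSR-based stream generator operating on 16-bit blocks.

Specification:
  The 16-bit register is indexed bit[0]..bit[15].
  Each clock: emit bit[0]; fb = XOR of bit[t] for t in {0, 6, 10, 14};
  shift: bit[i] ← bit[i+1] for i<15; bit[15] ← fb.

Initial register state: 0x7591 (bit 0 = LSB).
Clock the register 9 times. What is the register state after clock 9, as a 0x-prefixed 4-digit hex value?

0xC3BA

reg_0 = 0x7591
clock 1: out=1, reg = 0xBAC8
clock 2: out=0, reg = 0xDD64
clock 3: out=0, reg = 0xEEB2
clock 4: out=0, reg = 0x7759
clock 5: out=1, reg = 0x3BAC
clock 6: out=0, reg = 0x1DD6
clock 7: out=0, reg = 0x0EEB
clock 8: out=1, reg = 0x8775
clock 9: out=1, reg = 0xC3BA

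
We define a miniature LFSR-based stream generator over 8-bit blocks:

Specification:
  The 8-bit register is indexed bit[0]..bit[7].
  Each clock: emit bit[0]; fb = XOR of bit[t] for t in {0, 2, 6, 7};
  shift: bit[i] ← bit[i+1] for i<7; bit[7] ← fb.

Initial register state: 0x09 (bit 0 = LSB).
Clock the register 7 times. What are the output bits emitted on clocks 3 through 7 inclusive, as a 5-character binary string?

reg_0 = 0x09
clock 1: out=1, reg = 0x84
clock 2: out=0, reg = 0x42
clock 3: out=0, reg = 0xA1
clock 4: out=1, reg = 0x50
clock 5: out=0, reg = 0xA8
clock 6: out=0, reg = 0xD4
clock 7: out=0, reg = 0xEA

01000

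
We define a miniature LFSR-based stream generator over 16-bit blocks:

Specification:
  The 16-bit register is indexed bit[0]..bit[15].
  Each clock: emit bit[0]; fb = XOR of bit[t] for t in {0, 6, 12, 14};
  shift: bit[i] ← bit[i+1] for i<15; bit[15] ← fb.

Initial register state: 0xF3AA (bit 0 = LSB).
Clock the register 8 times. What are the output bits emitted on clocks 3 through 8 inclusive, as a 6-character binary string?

reg_0 = 0xF3AA
clock 1: out=0, reg = 0x79D5
clock 2: out=1, reg = 0x3CEA
clock 3: out=0, reg = 0x1E75
clock 4: out=1, reg = 0x8F3A
clock 5: out=0, reg = 0x479D
clock 6: out=1, reg = 0x23CE
clock 7: out=0, reg = 0x91E7
clock 8: out=1, reg = 0xC8F3

010101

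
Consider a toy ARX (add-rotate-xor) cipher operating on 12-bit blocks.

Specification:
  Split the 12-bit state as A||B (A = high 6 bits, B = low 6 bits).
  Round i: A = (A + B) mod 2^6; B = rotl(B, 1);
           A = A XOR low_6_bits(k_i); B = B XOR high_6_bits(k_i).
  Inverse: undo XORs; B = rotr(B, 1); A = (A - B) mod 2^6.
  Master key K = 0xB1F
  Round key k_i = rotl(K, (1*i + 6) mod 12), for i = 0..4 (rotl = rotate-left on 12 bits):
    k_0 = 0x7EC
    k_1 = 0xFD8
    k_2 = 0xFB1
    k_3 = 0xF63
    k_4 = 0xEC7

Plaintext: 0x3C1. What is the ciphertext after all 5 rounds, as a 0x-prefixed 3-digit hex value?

0x6D3

s_0 = plaintext = 0x3C1
s_1 = Round(s_0, k_0) = 0xF1D
s_2 = Round(s_1, k_1) = 0x045
s_3 = Round(s_2, k_2) = 0xDF4
s_4 = Round(s_3, k_3) = 0x214
s_5 = Round(s_4, k_4) = 0x6D3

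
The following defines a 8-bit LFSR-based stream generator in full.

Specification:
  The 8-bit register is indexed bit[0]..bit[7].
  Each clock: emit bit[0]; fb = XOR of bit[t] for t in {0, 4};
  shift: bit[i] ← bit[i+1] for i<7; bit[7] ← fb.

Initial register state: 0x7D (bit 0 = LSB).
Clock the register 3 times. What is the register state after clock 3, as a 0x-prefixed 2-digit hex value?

0x4F

reg_0 = 0x7D
clock 1: out=1, reg = 0x3E
clock 2: out=0, reg = 0x9F
clock 3: out=1, reg = 0x4F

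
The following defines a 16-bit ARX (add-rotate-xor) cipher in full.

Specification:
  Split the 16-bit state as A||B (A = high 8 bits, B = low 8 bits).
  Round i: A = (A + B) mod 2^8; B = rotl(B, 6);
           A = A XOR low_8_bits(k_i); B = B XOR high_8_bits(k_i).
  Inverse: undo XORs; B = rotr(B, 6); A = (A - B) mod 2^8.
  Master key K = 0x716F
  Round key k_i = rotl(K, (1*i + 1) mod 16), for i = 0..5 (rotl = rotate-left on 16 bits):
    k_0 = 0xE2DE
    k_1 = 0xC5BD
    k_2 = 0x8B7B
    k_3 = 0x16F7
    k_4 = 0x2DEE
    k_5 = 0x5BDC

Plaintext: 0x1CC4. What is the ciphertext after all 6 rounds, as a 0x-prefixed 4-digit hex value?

s_0 = plaintext = 0x1CC4
s_1 = Round(s_0, k_0) = 0x3ED3
s_2 = Round(s_1, k_1) = 0xAC31
s_3 = Round(s_2, k_2) = 0xA6C7
s_4 = Round(s_3, k_3) = 0x9AE7
s_5 = Round(s_4, k_4) = 0x6FD4
s_6 = Round(s_5, k_5) = 0x9F6E

0x9F6E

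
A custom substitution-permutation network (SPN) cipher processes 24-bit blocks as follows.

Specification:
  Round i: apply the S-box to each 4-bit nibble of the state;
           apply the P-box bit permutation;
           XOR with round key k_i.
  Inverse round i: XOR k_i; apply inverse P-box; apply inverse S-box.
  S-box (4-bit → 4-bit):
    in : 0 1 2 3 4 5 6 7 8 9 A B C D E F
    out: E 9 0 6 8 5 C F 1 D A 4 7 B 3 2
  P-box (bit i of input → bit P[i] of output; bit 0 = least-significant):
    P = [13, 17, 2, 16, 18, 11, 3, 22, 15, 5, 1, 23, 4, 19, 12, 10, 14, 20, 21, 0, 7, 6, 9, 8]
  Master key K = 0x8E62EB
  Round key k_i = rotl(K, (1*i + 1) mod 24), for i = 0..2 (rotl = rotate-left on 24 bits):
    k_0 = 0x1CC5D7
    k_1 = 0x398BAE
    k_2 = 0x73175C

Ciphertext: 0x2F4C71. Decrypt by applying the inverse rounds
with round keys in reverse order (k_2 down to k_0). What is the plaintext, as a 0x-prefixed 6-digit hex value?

s_0 = ciphertext = 0x2F4C71
s_1 = InvRound(s_0, k_2) = 0x6D3F7B
s_2 = InvRound(s_1, k_1) = 0xEA9815
s_3 = InvRound(s_2, k_0) = 0xDC66DF

0xDC66DF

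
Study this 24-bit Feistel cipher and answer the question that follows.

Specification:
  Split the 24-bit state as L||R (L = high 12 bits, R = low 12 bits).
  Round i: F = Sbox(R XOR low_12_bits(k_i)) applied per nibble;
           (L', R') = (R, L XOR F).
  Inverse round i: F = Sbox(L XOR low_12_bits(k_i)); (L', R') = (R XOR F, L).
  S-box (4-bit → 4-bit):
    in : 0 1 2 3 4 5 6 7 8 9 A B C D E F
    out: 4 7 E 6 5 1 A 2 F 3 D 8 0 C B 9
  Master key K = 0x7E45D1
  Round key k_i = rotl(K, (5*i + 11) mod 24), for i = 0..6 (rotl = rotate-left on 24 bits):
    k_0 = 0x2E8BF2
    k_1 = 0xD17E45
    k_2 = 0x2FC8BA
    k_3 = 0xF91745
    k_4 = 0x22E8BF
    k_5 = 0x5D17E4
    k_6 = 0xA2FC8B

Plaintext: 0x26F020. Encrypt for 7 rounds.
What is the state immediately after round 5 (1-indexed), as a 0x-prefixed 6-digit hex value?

0x2D9BE2

s_0 = plaintext = 0x26F020
s_1 = Round(s_0, k_0) = 0x020AA1
s_2 = Round(s_1, k_1) = 0xAA1595
s_3 = Round(s_2, k_2) = 0x595648
s_4 = Round(s_3, k_3) = 0x6482D9
s_5 = Round(s_4, k_4) = 0x2D9BE2
s_6 = Round(s_5, k_5) = 0xBE2293
s_7 = Round(s_6, k_6) = 0x29309D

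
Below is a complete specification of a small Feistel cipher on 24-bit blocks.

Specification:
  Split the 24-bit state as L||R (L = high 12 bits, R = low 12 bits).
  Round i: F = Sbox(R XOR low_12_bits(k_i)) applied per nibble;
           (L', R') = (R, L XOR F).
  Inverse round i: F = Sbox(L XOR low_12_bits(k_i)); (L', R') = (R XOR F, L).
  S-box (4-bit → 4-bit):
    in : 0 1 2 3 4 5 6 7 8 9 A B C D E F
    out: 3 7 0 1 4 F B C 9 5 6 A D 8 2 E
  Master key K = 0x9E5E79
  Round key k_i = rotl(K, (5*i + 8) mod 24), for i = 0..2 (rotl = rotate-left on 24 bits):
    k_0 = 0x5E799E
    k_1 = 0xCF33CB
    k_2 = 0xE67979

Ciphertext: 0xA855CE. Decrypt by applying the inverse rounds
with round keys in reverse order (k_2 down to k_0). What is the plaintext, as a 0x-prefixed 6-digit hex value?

0xA336AC

s_0 = ciphertext = 0xA855CE
s_1 = InvRound(s_0, k_2) = 0x423A85
s_2 = InvRound(s_1, k_1) = 0x6AC423
s_3 = InvRound(s_2, k_0) = 0xA336AC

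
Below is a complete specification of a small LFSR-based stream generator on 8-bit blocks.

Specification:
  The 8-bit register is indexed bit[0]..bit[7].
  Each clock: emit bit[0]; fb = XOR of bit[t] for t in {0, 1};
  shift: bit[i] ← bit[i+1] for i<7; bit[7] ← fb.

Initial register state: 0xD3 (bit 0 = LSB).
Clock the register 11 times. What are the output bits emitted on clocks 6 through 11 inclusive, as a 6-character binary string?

reg_0 = 0xD3
clock 1: out=1, reg = 0x69
clock 2: out=1, reg = 0xB4
clock 3: out=0, reg = 0x5A
clock 4: out=0, reg = 0xAD
clock 5: out=1, reg = 0xD6
clock 6: out=0, reg = 0xEB
clock 7: out=1, reg = 0x75
clock 8: out=1, reg = 0xBA
clock 9: out=0, reg = 0xDD
clock 10: out=1, reg = 0xEE
clock 11: out=0, reg = 0xF7

011010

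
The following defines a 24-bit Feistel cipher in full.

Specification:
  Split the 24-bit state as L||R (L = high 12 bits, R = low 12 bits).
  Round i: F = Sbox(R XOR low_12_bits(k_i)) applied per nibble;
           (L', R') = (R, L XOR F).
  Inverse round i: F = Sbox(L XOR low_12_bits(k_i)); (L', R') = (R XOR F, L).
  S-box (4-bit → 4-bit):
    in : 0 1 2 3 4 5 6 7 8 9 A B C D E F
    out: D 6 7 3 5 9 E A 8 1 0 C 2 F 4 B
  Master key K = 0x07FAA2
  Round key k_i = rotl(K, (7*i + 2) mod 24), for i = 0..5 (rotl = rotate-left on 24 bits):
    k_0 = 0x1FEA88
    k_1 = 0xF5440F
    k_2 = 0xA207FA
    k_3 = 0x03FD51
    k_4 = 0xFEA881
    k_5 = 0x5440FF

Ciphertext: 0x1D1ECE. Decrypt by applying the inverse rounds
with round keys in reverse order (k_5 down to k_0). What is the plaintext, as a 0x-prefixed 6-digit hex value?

s_0 = ciphertext = 0x1D1ECE
s_1 = InvRound(s_0, k_5) = 0x8BA1D1
s_2 = InvRound(s_1, k_4) = 0xCED8BA
s_3 = InvRound(s_2, k_3) = 0xE78CED
s_4 = InvRound(s_3, k_2) = 0xD6AE78
s_5 = InvRound(s_4, k_1) = 0xF91D6A
s_6 = InvRound(s_5, k_0) = 0x40BF91

0x40BF91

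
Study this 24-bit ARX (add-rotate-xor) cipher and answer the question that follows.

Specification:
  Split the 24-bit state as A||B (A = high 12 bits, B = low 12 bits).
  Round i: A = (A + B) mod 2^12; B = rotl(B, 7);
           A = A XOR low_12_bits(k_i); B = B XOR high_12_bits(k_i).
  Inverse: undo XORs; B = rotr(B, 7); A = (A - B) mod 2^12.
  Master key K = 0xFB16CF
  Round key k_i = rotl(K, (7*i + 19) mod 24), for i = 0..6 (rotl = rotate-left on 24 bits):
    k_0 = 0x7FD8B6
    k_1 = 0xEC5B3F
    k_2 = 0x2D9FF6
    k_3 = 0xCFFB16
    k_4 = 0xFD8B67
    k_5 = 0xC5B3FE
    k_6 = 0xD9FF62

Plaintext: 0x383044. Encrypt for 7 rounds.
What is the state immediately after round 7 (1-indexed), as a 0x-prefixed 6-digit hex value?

0x369DA6

s_0 = plaintext = 0x383044
s_1 = Round(s_0, k_0) = 0xB715FF
s_2 = Round(s_1, k_1) = 0xA4F16A
s_3 = Round(s_2, k_2) = 0x44F7D2
s_4 = Round(s_3, k_3) = 0x7375C1
s_5 = Round(s_4, k_4) = 0x79FF76
s_6 = Round(s_5, k_5) = 0x4EB720
s_7 = Round(s_6, k_6) = 0x369DA6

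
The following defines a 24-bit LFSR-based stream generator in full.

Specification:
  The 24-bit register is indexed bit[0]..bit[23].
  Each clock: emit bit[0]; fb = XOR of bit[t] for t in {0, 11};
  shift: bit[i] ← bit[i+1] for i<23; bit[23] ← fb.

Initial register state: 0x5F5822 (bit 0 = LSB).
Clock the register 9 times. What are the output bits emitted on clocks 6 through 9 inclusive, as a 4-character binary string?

1000

reg_0 = 0x5F5822
clock 1: out=0, reg = 0xAFAC11
clock 2: out=1, reg = 0x57D608
clock 3: out=0, reg = 0x2BEB04
clock 4: out=0, reg = 0x95F582
clock 5: out=0, reg = 0x4AFAC1
clock 6: out=1, reg = 0x257D60
clock 7: out=0, reg = 0x92BEB0
clock 8: out=0, reg = 0xC95F58
clock 9: out=0, reg = 0xE4AFAC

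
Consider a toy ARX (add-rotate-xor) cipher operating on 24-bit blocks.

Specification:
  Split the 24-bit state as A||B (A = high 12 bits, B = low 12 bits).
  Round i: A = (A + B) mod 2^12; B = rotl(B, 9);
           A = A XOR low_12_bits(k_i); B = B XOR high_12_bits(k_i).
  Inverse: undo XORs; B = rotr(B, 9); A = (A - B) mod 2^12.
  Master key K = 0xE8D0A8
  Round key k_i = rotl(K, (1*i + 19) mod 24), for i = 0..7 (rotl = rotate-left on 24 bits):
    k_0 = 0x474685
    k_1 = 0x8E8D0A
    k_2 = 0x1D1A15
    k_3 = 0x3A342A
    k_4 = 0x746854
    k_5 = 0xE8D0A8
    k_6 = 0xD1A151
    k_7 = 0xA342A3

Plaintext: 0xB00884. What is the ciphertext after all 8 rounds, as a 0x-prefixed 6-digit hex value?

0x01D642

s_0 = plaintext = 0xB00884
s_1 = Round(s_0, k_0) = 0x501D64
s_2 = Round(s_1, k_1) = 0xF6F144
s_3 = Round(s_2, k_2) = 0xAA69F9
s_4 = Round(s_3, k_3) = 0x0B509C
s_5 = Round(s_4, k_4) = 0x905F55
s_6 = Round(s_5, k_5) = 0x8F2567
s_7 = Round(s_6, k_6) = 0xF083B6
s_8 = Round(s_7, k_7) = 0x01D642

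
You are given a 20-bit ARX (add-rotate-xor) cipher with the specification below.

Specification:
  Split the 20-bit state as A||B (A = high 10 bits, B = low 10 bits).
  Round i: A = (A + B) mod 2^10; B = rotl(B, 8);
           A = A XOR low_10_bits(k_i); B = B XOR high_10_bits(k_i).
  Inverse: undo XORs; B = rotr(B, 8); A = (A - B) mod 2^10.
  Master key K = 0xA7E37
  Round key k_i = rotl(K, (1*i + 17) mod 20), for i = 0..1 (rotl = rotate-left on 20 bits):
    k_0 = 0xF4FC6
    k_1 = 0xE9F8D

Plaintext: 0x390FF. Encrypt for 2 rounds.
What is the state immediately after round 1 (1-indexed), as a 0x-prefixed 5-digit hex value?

0x894EC

s_0 = plaintext = 0x390FF
s_1 = Round(s_0, k_0) = 0x894EC
s_2 = Round(s_1, k_1) = 0x2739C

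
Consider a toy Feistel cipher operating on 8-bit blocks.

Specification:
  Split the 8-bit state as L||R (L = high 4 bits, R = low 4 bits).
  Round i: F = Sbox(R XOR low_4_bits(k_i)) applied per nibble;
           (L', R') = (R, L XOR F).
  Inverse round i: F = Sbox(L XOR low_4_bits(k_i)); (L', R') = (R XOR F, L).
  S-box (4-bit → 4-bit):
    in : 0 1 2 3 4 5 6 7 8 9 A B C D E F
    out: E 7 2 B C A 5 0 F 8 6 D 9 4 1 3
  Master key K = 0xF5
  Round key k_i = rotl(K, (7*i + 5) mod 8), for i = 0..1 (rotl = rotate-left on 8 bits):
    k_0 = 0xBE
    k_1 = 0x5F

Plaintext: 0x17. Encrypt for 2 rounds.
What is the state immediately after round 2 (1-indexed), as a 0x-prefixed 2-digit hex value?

s_0 = plaintext = 0x17
s_1 = Round(s_0, k_0) = 0x79
s_2 = Round(s_1, k_1) = 0x92

0x92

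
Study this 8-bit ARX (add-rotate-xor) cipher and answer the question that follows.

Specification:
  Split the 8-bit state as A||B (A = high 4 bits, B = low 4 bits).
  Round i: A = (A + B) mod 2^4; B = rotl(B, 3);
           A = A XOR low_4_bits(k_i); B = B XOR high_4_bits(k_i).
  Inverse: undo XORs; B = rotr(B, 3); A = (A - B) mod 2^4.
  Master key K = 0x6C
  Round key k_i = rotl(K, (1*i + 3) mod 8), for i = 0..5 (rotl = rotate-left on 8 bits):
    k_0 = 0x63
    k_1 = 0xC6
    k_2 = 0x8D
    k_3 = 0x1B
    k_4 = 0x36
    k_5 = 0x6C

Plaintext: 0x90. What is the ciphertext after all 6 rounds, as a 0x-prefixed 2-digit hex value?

0x25

s_0 = plaintext = 0x90
s_1 = Round(s_0, k_0) = 0xA6
s_2 = Round(s_1, k_1) = 0x6F
s_3 = Round(s_2, k_2) = 0x87
s_4 = Round(s_3, k_3) = 0x4A
s_5 = Round(s_4, k_4) = 0x86
s_6 = Round(s_5, k_5) = 0x25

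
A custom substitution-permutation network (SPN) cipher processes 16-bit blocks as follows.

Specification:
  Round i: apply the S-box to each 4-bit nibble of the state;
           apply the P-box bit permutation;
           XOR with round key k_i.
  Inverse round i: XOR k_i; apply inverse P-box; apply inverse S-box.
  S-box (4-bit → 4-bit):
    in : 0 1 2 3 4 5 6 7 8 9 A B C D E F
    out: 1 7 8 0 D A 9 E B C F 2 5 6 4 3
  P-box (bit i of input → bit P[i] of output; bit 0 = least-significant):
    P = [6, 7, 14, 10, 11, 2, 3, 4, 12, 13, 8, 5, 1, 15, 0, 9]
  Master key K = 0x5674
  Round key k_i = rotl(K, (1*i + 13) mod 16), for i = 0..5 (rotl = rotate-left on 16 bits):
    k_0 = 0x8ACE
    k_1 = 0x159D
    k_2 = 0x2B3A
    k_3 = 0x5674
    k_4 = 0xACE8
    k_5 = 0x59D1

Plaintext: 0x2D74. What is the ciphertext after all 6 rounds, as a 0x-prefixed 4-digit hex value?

0x688F

s_0 = plaintext = 0x2D74
s_1 = Round(s_0, k_0) = 0xED92
s_2 = Round(s_1, k_1) = 0x3084
s_3 = Round(s_2, k_2) = 0x776E
s_4 = Round(s_3, k_3) = 0xBD45
s_5 = Round(s_4, k_4) = 0x0170
s_6 = Round(s_5, k_5) = 0x688F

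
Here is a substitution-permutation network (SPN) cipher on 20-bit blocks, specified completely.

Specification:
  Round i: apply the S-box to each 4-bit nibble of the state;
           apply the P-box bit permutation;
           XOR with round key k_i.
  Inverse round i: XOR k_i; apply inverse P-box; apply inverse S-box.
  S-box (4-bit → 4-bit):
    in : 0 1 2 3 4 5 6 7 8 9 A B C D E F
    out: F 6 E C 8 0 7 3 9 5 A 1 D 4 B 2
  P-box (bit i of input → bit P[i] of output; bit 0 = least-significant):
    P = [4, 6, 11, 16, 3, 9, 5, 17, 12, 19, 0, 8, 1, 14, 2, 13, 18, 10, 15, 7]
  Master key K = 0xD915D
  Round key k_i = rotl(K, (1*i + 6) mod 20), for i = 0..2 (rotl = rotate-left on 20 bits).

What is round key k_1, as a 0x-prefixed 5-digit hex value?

K = 0xD915D
k_0 = rotl(K, (1*0+6) mod 20) = rotl(K, 6) = 0x45776
k_1 = rotl(K, (1*1+6) mod 20) = rotl(K, 7) = 0x8AEEC

0x8AEEC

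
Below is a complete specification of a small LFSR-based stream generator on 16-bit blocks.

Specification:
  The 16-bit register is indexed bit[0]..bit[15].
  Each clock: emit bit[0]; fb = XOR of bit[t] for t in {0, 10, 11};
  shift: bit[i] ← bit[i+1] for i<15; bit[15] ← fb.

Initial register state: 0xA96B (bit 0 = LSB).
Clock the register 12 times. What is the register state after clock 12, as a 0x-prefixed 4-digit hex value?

0x6D4A

reg_0 = 0xA96B
clock 1: out=1, reg = 0x54B5
clock 2: out=1, reg = 0x2A5A
clock 3: out=0, reg = 0x952D
clock 4: out=1, reg = 0x4A96
clock 5: out=0, reg = 0xA54B
clock 6: out=1, reg = 0x52A5
clock 7: out=1, reg = 0xA952
clock 8: out=0, reg = 0xD4A9
clock 9: out=1, reg = 0x6A54
clock 10: out=0, reg = 0xB52A
clock 11: out=0, reg = 0xDA95
clock 12: out=1, reg = 0x6D4A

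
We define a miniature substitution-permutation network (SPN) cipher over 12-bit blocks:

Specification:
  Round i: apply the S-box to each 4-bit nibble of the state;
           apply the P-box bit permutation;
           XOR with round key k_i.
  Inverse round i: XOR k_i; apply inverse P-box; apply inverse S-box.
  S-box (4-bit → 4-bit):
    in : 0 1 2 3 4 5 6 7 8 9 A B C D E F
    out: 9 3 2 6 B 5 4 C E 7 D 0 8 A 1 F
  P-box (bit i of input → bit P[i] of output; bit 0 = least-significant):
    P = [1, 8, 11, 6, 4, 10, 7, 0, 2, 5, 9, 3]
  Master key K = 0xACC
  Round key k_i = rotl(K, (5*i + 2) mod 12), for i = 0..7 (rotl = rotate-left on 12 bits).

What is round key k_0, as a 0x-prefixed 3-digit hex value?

0xB32

K = 0xACC
k_0 = rotl(K, (5*0+2) mod 12) = rotl(K, 2) = 0xB32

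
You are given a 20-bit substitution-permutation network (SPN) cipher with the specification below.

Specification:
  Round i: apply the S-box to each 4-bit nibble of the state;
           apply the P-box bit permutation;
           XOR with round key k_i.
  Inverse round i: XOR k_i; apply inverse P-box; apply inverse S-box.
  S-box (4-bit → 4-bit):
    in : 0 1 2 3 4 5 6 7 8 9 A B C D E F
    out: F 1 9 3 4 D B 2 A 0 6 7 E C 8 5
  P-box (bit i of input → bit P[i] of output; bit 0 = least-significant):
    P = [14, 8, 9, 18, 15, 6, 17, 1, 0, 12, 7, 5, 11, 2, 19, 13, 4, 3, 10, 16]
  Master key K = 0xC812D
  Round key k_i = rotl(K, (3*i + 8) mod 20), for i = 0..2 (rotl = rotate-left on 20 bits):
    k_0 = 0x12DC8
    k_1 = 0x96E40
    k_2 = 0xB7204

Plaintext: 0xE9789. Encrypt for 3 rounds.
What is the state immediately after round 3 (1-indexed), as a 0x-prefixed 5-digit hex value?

0xCDA49

s_0 = plaintext = 0xE9789
s_1 = Round(s_0, k_0) = 0x03D8A
s_2 = Round(s_1, k_1) = 0x861BE
s_3 = Round(s_2, k_2) = 0xCDA49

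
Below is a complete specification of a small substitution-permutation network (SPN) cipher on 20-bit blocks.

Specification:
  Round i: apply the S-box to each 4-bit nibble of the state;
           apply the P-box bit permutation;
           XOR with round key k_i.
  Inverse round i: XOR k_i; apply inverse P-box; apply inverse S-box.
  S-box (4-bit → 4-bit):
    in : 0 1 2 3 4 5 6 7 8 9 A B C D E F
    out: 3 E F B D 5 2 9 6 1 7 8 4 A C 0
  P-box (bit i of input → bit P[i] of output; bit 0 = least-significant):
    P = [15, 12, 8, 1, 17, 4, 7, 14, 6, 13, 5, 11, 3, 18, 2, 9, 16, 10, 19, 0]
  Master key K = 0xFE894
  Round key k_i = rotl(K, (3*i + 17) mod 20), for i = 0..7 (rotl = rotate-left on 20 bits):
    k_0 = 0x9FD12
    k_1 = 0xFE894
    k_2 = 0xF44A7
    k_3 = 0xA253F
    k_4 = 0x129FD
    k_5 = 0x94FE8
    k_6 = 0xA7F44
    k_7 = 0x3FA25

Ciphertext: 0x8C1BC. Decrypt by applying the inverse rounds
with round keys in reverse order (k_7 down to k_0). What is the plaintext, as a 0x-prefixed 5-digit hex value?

s_0 = ciphertext = 0x8C1BC
s_1 = InvRound(s_0, k_7) = 0x47DA8
s_2 = InvRound(s_1, k_6) = 0xC255F
s_3 = InvRound(s_2, k_5) = 0x7111B
s_4 = InvRound(s_3, k_4) = 0xF825D
s_5 = InvRound(s_4, k_3) = 0x0DAF4
s_6 = InvRound(s_5, k_2) = 0x2D703
s_7 = InvRound(s_6, k_1) = 0x21D81
s_8 = InvRound(s_7, k_0) = 0x4F627

0x4F627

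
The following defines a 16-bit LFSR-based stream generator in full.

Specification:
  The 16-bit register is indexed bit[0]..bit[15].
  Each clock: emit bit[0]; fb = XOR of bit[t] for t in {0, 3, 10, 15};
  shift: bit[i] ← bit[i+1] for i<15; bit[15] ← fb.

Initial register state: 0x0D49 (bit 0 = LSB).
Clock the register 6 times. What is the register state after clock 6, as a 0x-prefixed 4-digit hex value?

reg_0 = 0x0D49
clock 1: out=1, reg = 0x86A4
clock 2: out=0, reg = 0x4352
clock 3: out=0, reg = 0x21A9
clock 4: out=1, reg = 0x10D4
clock 5: out=0, reg = 0x086A
clock 6: out=0, reg = 0x8435

0x8435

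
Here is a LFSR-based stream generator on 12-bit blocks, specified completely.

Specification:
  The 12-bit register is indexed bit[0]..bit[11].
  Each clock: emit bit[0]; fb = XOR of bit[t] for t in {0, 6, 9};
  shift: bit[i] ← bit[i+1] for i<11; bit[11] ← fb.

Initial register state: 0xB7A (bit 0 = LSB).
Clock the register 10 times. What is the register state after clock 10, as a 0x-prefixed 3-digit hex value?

reg_0 = 0xB7A
clock 1: out=0, reg = 0x5BD
clock 2: out=1, reg = 0xADE
clock 3: out=0, reg = 0x56F
clock 4: out=1, reg = 0x2B7
clock 5: out=1, reg = 0x15B
clock 6: out=1, reg = 0x0AD
clock 7: out=1, reg = 0x856
clock 8: out=0, reg = 0xC2B
clock 9: out=1, reg = 0xE15
clock 10: out=1, reg = 0x70A

0x70A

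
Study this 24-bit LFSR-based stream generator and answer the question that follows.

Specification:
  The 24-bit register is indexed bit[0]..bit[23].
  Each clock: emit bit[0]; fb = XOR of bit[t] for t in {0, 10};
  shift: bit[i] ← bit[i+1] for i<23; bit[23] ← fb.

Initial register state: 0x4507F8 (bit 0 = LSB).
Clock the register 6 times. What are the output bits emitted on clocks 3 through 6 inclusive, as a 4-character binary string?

reg_0 = 0x4507F8
clock 1: out=0, reg = 0xA283FC
clock 2: out=0, reg = 0x5141FE
clock 3: out=0, reg = 0x28A0FF
clock 4: out=1, reg = 0x94507F
clock 5: out=1, reg = 0xCA283F
clock 6: out=1, reg = 0xE5141F

0111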